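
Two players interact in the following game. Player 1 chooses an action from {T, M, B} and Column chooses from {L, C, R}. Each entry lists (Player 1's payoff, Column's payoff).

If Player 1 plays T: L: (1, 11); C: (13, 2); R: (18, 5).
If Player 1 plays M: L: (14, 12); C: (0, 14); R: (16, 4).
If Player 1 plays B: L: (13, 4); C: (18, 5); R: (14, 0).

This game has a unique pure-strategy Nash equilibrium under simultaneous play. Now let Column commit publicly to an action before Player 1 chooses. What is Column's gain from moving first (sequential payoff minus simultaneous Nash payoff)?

7

Backward induction with Column moving first.
- L → Player 1 plays M (best of 1, 14, 13); Column gets 12.
- C → Player 1 plays B (best of 13, 0, 18); Column gets 5.
- R → Player 1 plays T (best of 18, 16, 14); Column gets 5.
Column's induced payoffs are 12, 5, 5, so Column commits to L. Subgame-perfect outcome: (M, L) with payoffs (14, 12).
Now find the simultaneous Nash equilibrium.
Player 1's best replies: L→M; C→B; R→T.
Column's best replies: T→L; M→C; B→C.
The unique mutual best reply is (B, C), giving (18, 5).
Column's commitment gain: 12 − 5 = 7.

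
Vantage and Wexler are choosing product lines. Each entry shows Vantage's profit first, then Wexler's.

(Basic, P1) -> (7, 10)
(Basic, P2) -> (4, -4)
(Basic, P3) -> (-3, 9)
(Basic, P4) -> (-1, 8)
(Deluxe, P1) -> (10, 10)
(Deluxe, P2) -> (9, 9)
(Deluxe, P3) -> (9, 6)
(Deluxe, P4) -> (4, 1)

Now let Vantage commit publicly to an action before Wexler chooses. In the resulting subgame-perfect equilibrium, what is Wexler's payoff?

10

Wexler best-responds to each possible Vantage move:
- Basic: BR = P1, leader payoff 7.
- Deluxe: BR = P1, leader payoff 10.
Among 7, 10, the best is 10 at Deluxe. Subgame-perfect outcome: (Deluxe, P1) with payoffs (10, 10).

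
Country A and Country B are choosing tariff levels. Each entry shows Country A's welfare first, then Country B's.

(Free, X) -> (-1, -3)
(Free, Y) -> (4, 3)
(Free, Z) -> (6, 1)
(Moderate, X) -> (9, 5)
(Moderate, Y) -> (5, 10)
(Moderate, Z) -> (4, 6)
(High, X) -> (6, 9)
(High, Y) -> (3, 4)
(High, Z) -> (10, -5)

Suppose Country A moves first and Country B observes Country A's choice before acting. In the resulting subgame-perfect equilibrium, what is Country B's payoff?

9

Backward induction with Country A moving first.
- Free → Country B plays Y (best of -3, 3, 1); Country A gets 4.
- Moderate → Country B plays Y (best of 5, 10, 6); Country A gets 5.
- High → Country B plays X (best of 9, 4, -5); Country A gets 6.
Among 4, 5, 6, the best is 6 at High. Subgame-perfect outcome: (High, X) with payoffs (6, 9).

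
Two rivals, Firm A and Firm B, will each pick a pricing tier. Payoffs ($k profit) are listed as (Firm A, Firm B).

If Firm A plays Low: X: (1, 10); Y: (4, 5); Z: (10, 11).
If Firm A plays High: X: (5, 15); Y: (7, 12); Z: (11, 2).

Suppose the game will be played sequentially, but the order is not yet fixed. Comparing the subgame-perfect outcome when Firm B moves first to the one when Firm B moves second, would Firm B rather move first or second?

If Firm A leads: Firm B's best replies are Low→Z, High→X; Firm A's induced payoffs 10, 5; outcome (Low, Z), payoffs (10, 11).
If Firm B leads: Firm A's best replies are X→High, Y→High, Z→High; Firm B's induced payoffs 15, 12, 2; outcome (High, X), payoffs (5, 15).
Firm B gets 15 moving first and 11 moving second, so Firm B prefers to move first.

first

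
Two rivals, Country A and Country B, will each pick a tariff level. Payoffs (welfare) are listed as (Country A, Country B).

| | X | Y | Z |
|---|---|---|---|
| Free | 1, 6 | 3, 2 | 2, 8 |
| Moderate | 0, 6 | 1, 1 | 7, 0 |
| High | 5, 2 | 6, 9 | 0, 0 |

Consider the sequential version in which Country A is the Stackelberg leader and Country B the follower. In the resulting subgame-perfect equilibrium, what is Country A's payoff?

Solve by backward induction (Country A leads).
- Free: Country B compares 6, 2, 8 and picks Z; Country A would get 2.
- Moderate: Country B compares 6, 1, 0 and picks X; Country A would get 0.
- High: Country B compares 2, 9, 0 and picks Y; Country A would get 6.
Maximizing over 2, 0, 6, Country A chooses High. Subgame-perfect outcome: (High, Y) with payoffs (6, 9).

6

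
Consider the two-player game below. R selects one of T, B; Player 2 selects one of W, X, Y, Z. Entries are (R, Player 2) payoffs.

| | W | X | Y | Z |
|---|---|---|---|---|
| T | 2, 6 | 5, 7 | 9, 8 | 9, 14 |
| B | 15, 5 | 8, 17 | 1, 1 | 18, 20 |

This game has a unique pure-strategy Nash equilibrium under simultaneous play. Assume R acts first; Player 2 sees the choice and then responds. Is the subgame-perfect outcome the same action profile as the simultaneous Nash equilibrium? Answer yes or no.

yes

Solve by backward induction (R leads).
- T: BR = Z, leader payoff 9.
- B: BR = Z, leader payoff 18.
Maximizing over 9, 18, R chooses B. Subgame-perfect outcome: (B, Z) with payoffs (18, 20).
Under simultaneous play:
R's best replies: W→B; X→B; Y→T; Z→B.
Player 2's best replies: T→Z; B→Z.
Only (B, Z) has each player best-responding; Nash payoffs (18, 20).
Sequential outcome (B, Z) coincides with the Nash profile (B, Z).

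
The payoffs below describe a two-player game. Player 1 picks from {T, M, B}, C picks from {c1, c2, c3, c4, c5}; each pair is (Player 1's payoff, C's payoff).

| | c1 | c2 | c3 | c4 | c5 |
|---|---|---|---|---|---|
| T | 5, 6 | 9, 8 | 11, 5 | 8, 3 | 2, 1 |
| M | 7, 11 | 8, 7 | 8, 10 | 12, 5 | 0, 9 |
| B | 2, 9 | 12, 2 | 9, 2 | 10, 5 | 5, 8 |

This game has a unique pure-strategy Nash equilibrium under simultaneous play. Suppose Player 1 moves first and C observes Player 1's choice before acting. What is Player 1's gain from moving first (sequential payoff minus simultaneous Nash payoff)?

2

Work backward from C's decision.
- T: BR = c2, leader payoff 9.
- M: BR = c1, leader payoff 7.
- B: BR = c1, leader payoff 2.
Player 1's induced payoffs are 9, 7, 2, so Player 1 commits to T. Subgame-perfect outcome: (T, c2) with payoffs (9, 8).
For the simultaneous game, intersect best replies.
Player 1's best replies: c1→M; c2→B; c3→T; c4→M; c5→B.
C's best replies: T→c2; M→c1; B→c1.
The unique mutual best reply is (M, c1), giving (7, 11).
Player 1's commitment gain: 9 − 7 = 2.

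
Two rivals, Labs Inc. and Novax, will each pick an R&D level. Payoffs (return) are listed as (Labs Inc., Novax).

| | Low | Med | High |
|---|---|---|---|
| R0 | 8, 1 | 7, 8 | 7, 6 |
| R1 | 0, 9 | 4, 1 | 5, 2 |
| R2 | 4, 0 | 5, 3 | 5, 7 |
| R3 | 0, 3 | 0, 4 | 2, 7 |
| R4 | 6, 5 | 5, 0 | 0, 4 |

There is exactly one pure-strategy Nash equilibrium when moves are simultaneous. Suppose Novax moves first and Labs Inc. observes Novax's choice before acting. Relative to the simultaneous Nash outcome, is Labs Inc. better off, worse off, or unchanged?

unchanged

Solve by backward induction (Novax leads).
- Low → Labs Inc. plays R0 (best of 8, 0, 4, 0, 6); Novax gets 1.
- Med → Labs Inc. plays R0 (best of 7, 4, 5, 0, 5); Novax gets 8.
- High → Labs Inc. plays R0 (best of 7, 5, 5, 2, 0); Novax gets 6.
Maximizing over 1, 8, 6, Novax chooses Med. Subgame-perfect outcome: (R0, Med) with payoffs (7, 8).
Under simultaneous play:
Labs Inc.'s best replies: Low→R0; Med→R0; High→R0.
Novax's best replies: R0→Med; R1→Low; R2→High; R3→High; R4→Low.
Only (R0, Med) has each player best-responding; Nash payoffs (7, 8).
Labs Inc. earns 7 sequentially versus 7 at the Nash outcome: unchanged.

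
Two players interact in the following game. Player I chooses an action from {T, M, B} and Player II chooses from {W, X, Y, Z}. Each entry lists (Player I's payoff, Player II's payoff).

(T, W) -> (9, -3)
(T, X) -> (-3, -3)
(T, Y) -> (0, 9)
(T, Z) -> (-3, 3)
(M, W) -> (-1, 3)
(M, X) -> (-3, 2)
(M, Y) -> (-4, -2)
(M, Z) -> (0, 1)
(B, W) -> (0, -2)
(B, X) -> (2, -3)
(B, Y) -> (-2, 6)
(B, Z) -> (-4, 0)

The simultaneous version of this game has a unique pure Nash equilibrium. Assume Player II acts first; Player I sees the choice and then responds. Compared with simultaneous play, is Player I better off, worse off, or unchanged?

unchanged

Backward induction with Player II moving first.
- W: BR = T, leader payoff -3.
- X: BR = B, leader payoff -3.
- Y: BR = T, leader payoff 9.
- Z: BR = M, leader payoff 1.
Maximizing over -3, -3, 9, 1, Player II chooses Y. Subgame-perfect outcome: (T, Y) with payoffs (0, 9).
Now find the simultaneous Nash equilibrium.
Player I's best replies: W→T; X→B; Y→T; Z→M.
Player II's best replies: T→Y; M→W; B→Y.
The unique mutual best reply is (T, Y), giving (0, 9).
Player I earns 0 sequentially versus 0 at the Nash outcome: unchanged.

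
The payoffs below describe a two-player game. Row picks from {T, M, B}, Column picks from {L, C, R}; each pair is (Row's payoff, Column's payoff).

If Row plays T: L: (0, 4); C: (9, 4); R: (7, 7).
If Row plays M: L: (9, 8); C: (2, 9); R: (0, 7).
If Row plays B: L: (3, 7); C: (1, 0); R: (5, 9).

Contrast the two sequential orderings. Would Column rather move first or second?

first

If Row leads: Column's best replies are T→R, M→C, B→R; Row's induced payoffs 7, 2, 5; outcome (T, R), payoffs (7, 7).
If Column leads: Row's best replies are L→M, C→T, R→T; Column's induced payoffs 8, 4, 7; outcome (M, L), payoffs (9, 8).
Column gets 8 moving first and 7 moving second, so Column prefers to move first.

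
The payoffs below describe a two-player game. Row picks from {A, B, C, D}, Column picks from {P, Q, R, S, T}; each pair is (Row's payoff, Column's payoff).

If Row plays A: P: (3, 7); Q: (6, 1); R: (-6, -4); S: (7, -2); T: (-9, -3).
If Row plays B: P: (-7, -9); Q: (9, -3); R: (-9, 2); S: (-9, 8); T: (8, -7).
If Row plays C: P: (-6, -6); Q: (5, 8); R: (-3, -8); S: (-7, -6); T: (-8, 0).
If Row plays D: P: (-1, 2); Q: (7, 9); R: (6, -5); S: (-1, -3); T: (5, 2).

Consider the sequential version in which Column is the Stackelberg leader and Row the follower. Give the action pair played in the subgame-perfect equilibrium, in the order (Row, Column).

Backward induction with Column moving first.
- P: Row compares 3, -7, -6, -1 and picks A; Column would get 7.
- Q: Row compares 6, 9, 5, 7 and picks B; Column would get -3.
- R: Row compares -6, -9, -3, 6 and picks D; Column would get -5.
- S: Row compares 7, -9, -7, -1 and picks A; Column would get -2.
- T: Row compares -9, 8, -8, 5 and picks B; Column would get -7.
Column's induced payoffs are 7, -3, -5, -2, -7, so Column commits to P. Subgame-perfect outcome: (A, P) with payoffs (3, 7).

(A, P)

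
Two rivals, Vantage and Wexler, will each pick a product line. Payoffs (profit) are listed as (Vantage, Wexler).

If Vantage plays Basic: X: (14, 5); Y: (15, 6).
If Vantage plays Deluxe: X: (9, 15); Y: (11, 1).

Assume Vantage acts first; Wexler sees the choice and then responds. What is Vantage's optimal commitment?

Wexler best-responds to each possible Vantage move:
- Basic: Wexler compares 5, 6 and picks Y; Vantage would get 15.
- Deluxe: Wexler compares 15, 1 and picks X; Vantage would get 9.
Maximizing over 15, 9, Vantage chooses Basic. Subgame-perfect outcome: (Basic, Y) with payoffs (15, 6).

Basic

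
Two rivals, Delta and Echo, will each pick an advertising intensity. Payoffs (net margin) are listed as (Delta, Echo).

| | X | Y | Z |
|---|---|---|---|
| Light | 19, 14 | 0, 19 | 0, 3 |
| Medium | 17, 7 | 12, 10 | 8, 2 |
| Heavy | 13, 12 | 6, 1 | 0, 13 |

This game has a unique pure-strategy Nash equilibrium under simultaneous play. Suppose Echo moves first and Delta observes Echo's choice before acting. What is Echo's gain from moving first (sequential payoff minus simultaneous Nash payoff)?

4

Solve by backward induction (Echo leads).
- X: Delta compares 19, 17, 13 and picks Light; Echo would get 14.
- Y: Delta compares 0, 12, 6 and picks Medium; Echo would get 10.
- Z: Delta compares 0, 8, 0 and picks Medium; Echo would get 2.
Among 14, 10, 2, the best is 14 at X. Subgame-perfect outcome: (Light, X) with payoffs (19, 14).
Under simultaneous play:
Delta's best replies: X→Light; Y→Medium; Z→Medium.
Echo's best replies: Light→Y; Medium→Y; Heavy→Z.
The unique mutual best reply is (Medium, Y), giving (12, 10).
Echo's commitment gain: 14 − 10 = 4.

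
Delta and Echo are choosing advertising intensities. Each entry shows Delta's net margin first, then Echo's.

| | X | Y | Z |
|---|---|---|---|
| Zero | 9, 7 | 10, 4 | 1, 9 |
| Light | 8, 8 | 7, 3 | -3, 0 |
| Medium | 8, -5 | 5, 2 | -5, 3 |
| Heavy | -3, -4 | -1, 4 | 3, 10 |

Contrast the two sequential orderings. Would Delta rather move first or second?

If Delta leads: Echo's best replies are Zero→Z, Light→X, Medium→Z, Heavy→Z; Delta's induced payoffs 1, 8, -5, 3; outcome (Light, X), payoffs (8, 8).
If Echo leads: Delta's best replies are X→Zero, Y→Zero, Z→Heavy; Echo's induced payoffs 7, 4, 10; outcome (Heavy, Z), payoffs (3, 10).
Delta gets 8 moving first and 3 moving second, so Delta prefers to move first.

first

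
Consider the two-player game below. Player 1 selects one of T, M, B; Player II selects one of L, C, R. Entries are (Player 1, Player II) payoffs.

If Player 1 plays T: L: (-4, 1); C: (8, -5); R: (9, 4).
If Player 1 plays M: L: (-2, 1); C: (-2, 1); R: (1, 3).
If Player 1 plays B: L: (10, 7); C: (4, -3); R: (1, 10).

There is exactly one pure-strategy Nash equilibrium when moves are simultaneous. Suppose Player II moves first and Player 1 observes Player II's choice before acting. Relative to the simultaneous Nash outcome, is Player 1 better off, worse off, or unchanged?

Player 1 best-responds to each possible Player II move:
- L: BR = B, leader payoff 7.
- C: BR = T, leader payoff -5.
- R: BR = T, leader payoff 4.
Player II's induced payoffs are 7, -5, 4, so Player II commits to L. Subgame-perfect outcome: (B, L) with payoffs (10, 7).
Now find the simultaneous Nash equilibrium.
Player 1's best replies: L→B; C→T; R→T.
Player II's best replies: T→R; M→R; B→R.
Only (T, R) has each player best-responding; Nash payoffs (9, 4).
Player 1 earns 10 sequentially versus 9 at the Nash outcome: better off.

better off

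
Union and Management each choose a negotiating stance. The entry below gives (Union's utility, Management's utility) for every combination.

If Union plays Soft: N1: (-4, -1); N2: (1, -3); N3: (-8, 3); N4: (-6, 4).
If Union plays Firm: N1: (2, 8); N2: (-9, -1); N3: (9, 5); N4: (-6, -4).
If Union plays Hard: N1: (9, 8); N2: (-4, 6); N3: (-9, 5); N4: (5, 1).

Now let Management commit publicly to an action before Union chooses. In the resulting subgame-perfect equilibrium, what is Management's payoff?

8

Solve by backward induction (Management leads).
- N1 → Union plays Hard (best of -4, 2, 9); Management gets 8.
- N2 → Union plays Soft (best of 1, -9, -4); Management gets -3.
- N3 → Union plays Firm (best of -8, 9, -9); Management gets 5.
- N4 → Union plays Hard (best of -6, -6, 5); Management gets 1.
Among 8, -3, 5, 1, the best is 8 at N1. Subgame-perfect outcome: (Hard, N1) with payoffs (9, 8).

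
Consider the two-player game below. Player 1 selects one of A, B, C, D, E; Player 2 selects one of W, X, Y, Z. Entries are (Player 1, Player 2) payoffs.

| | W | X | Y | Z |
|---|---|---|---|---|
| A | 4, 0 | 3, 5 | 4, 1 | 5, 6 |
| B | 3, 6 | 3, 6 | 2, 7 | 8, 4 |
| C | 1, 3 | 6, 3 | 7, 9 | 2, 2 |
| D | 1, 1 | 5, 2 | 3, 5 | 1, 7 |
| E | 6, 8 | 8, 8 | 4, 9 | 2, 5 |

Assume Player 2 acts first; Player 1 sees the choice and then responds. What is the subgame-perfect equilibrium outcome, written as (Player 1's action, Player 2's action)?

Solve by backward induction (Player 2 leads).
- W: Player 1 compares 4, 3, 1, 1, 6 and picks E; Player 2 would get 8.
- X: Player 1 compares 3, 3, 6, 5, 8 and picks E; Player 2 would get 8.
- Y: Player 1 compares 4, 2, 7, 3, 4 and picks C; Player 2 would get 9.
- Z: Player 1 compares 5, 8, 2, 1, 2 and picks B; Player 2 would get 4.
Among 8, 8, 9, 4, the best is 9 at Y. Subgame-perfect outcome: (C, Y) with payoffs (7, 9).

(C, Y)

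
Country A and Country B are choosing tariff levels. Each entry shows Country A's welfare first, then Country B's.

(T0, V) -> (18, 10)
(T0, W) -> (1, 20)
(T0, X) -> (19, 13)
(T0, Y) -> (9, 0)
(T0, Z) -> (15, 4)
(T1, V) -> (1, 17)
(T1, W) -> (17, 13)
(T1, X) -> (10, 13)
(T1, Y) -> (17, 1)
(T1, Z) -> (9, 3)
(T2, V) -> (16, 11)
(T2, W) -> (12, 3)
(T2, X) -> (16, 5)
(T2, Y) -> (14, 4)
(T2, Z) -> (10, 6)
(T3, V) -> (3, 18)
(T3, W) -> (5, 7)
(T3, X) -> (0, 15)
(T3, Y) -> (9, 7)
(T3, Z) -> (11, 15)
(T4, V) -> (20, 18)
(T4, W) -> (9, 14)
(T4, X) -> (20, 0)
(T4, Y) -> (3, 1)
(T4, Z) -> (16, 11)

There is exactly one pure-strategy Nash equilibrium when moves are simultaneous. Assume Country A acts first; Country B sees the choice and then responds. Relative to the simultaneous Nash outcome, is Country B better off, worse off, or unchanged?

unchanged

Solve by backward induction (Country A leads).
- T0: Country B compares 10, 20, 13, 0, 4 and picks W; Country A would get 1.
- T1: Country B compares 17, 13, 13, 1, 3 and picks V; Country A would get 1.
- T2: Country B compares 11, 3, 5, 4, 6 and picks V; Country A would get 16.
- T3: Country B compares 18, 7, 15, 7, 15 and picks V; Country A would get 3.
- T4: Country B compares 18, 14, 0, 1, 11 and picks V; Country A would get 20.
Among 1, 1, 16, 3, 20, the best is 20 at T4. Subgame-perfect outcome: (T4, V) with payoffs (20, 18).
Now find the simultaneous Nash equilibrium.
Country A's best replies: V→T4; W→T1; X→T4; Y→T1; Z→T4.
Country B's best replies: T0→W; T1→V; T2→V; T3→V; T4→V.
Only (T4, V) has each player best-responding; Nash payoffs (20, 18).
Country B earns 18 sequentially versus 18 at the Nash outcome: unchanged.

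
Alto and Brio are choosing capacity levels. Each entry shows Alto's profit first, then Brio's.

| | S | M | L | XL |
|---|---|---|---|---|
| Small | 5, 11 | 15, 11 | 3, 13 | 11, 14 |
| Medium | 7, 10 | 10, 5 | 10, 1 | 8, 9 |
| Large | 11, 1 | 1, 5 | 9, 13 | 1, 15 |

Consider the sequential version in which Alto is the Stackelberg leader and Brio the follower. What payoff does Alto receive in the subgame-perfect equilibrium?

Backward induction with Alto moving first.
- Small → Brio plays XL (best of 11, 11, 13, 14); Alto gets 11.
- Medium → Brio plays S (best of 10, 5, 1, 9); Alto gets 7.
- Large → Brio plays XL (best of 1, 5, 13, 15); Alto gets 1.
Maximizing over 11, 7, 1, Alto chooses Small. Subgame-perfect outcome: (Small, XL) with payoffs (11, 14).

11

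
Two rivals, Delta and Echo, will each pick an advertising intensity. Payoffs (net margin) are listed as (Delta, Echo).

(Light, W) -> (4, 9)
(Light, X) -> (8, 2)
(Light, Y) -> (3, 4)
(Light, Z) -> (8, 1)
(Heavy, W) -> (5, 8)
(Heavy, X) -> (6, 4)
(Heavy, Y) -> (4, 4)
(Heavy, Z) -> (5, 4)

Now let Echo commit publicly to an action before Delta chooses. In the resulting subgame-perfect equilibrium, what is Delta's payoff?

5

Work backward from Delta's decision.
- W: Delta compares 4, 5 and picks Heavy; Echo would get 8.
- X: Delta compares 8, 6 and picks Light; Echo would get 2.
- Y: Delta compares 3, 4 and picks Heavy; Echo would get 4.
- Z: Delta compares 8, 5 and picks Light; Echo would get 1.
Maximizing over 8, 2, 4, 1, Echo chooses W. Subgame-perfect outcome: (Heavy, W) with payoffs (5, 8).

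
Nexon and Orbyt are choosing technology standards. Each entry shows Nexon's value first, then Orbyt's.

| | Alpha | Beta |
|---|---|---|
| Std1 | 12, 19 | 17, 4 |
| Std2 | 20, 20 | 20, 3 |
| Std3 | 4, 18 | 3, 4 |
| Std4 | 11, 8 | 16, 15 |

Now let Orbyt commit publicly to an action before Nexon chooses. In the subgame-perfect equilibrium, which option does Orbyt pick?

Nexon best-responds to each possible Orbyt move:
- Alpha → Nexon plays Std2 (best of 12, 20, 4, 11); Orbyt gets 20.
- Beta → Nexon plays Std2 (best of 17, 20, 3, 16); Orbyt gets 3.
Orbyt's induced payoffs are 20, 3, so Orbyt commits to Alpha. Subgame-perfect outcome: (Std2, Alpha) with payoffs (20, 20).

Alpha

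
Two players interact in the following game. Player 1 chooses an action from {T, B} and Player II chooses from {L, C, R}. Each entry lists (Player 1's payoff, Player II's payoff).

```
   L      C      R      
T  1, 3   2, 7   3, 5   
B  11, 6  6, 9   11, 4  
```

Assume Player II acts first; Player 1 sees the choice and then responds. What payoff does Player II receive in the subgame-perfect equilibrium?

9

Player 1 best-responds to each possible Player II move:
- L: Player 1 compares 1, 11 and picks B; Player II would get 6.
- C: Player 1 compares 2, 6 and picks B; Player II would get 9.
- R: Player 1 compares 3, 11 and picks B; Player II would get 4.
Among 6, 9, 4, the best is 9 at C. Subgame-perfect outcome: (B, C) with payoffs (6, 9).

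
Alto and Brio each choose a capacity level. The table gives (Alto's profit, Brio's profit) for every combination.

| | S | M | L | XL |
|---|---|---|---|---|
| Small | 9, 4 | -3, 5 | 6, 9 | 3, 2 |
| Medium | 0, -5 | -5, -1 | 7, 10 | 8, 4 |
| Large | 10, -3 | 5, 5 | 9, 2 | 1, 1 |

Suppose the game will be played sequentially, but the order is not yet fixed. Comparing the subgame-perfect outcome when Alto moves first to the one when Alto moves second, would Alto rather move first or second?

first

If Alto leads: Brio's best replies are Small→L, Medium→L, Large→M; Alto's induced payoffs 6, 7, 5; outcome (Medium, L), payoffs (7, 10).
If Brio leads: Alto's best replies are S→Large, M→Large, L→Large, XL→Medium; Brio's induced payoffs -3, 5, 2, 4; outcome (Large, M), payoffs (5, 5).
Alto gets 7 moving first and 5 moving second, so Alto prefers to move first.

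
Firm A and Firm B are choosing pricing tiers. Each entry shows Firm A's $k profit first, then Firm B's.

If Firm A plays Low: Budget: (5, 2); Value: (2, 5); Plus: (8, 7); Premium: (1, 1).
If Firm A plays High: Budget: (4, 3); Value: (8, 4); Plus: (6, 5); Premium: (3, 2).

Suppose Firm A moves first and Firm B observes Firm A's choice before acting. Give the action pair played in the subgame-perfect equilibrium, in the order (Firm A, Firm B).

(Low, Plus)

Work backward from Firm B's decision.
- Low → Firm B plays Plus (best of 2, 5, 7, 1); Firm A gets 8.
- High → Firm B plays Plus (best of 3, 4, 5, 2); Firm A gets 6.
Maximizing over 8, 6, Firm A chooses Low. Subgame-perfect outcome: (Low, Plus) with payoffs (8, 7).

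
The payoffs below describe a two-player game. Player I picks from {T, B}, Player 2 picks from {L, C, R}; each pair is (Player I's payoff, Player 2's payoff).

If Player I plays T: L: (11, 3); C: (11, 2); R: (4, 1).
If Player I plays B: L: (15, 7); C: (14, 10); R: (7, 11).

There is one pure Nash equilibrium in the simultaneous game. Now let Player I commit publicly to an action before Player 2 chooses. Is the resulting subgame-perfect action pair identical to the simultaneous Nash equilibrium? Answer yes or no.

no

Solve by backward induction (Player I leads).
- T: BR = L, leader payoff 11.
- B: BR = R, leader payoff 7.
Maximizing over 11, 7, Player I chooses T. Subgame-perfect outcome: (T, L) with payoffs (11, 3).
Under simultaneous play:
Player I's best replies: L→B; C→B; R→B.
Player 2's best replies: T→L; B→R.
Only (B, R) has each player best-responding; Nash payoffs (7, 11).
Sequential outcome (T, L) differs from the Nash profile (B, R).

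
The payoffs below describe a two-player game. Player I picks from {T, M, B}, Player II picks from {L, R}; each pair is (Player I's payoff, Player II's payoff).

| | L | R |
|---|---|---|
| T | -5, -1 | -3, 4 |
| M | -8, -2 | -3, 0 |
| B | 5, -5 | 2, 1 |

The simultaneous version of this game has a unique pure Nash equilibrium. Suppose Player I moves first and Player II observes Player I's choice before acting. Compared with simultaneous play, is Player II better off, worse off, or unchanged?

Backward induction with Player I moving first.
- T: Player II compares -1, 4 and picks R; Player I would get -3.
- M: Player II compares -2, 0 and picks R; Player I would get -3.
- B: Player II compares -5, 1 and picks R; Player I would get 2.
Among -3, -3, 2, the best is 2 at B. Subgame-perfect outcome: (B, R) with payoffs (2, 1).
For the simultaneous game, intersect best replies.
Player I's best replies: L→B; R→B.
Player II's best replies: T→R; M→R; B→R.
The unique mutual best reply is (B, R), giving (2, 1).
Player II earns 1 sequentially versus 1 at the Nash outcome: unchanged.

unchanged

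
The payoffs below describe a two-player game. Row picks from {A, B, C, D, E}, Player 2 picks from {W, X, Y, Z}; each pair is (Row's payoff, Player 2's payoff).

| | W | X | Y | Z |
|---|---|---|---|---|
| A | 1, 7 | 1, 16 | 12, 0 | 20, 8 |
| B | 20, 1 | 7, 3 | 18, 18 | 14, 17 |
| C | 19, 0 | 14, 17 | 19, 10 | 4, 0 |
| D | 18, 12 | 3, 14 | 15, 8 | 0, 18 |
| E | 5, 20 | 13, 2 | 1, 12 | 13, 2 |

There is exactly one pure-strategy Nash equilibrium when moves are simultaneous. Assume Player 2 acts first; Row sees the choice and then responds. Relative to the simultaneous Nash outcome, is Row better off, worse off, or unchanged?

unchanged

Work backward from Row's decision.
- W → Row plays B (best of 1, 20, 19, 18, 5); Player 2 gets 1.
- X → Row plays C (best of 1, 7, 14, 3, 13); Player 2 gets 17.
- Y → Row plays C (best of 12, 18, 19, 15, 1); Player 2 gets 10.
- Z → Row plays A (best of 20, 14, 4, 0, 13); Player 2 gets 8.
Among 1, 17, 10, 8, the best is 17 at X. Subgame-perfect outcome: (C, X) with payoffs (14, 17).
Now find the simultaneous Nash equilibrium.
Row's best replies: W→B; X→C; Y→C; Z→A.
Player 2's best replies: A→X; B→Y; C→X; D→Z; E→W.
The unique mutual best reply is (C, X), giving (14, 17).
Row earns 14 sequentially versus 14 at the Nash outcome: unchanged.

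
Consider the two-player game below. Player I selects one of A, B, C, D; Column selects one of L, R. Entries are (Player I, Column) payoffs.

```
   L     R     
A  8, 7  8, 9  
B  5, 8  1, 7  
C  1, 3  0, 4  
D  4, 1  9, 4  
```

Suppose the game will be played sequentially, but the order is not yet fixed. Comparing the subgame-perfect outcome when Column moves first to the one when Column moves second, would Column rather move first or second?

first

If Player I leads: Column's best replies are A→R, B→L, C→R, D→R; Player I's induced payoffs 8, 5, 0, 9; outcome (D, R), payoffs (9, 4).
If Column leads: Player I's best replies are L→A, R→D; Column's induced payoffs 7, 4; outcome (A, L), payoffs (8, 7).
Column gets 7 moving first and 4 moving second, so Column prefers to move first.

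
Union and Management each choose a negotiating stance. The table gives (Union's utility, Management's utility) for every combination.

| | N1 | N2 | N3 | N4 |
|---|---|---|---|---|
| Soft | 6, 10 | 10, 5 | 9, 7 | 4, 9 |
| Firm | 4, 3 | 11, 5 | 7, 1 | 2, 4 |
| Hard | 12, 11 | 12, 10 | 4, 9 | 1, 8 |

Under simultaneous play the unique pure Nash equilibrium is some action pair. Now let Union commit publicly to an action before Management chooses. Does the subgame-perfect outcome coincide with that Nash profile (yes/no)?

Work backward from Management's decision.
- Soft: Management compares 10, 5, 7, 9 and picks N1; Union would get 6.
- Firm: Management compares 3, 5, 1, 4 and picks N2; Union would get 11.
- Hard: Management compares 11, 10, 9, 8 and picks N1; Union would get 12.
Union's induced payoffs are 6, 11, 12, so Union commits to Hard. Subgame-perfect outcome: (Hard, N1) with payoffs (12, 11).
Now find the simultaneous Nash equilibrium.
Union's best replies: N1→Hard; N2→Hard; N3→Soft; N4→Soft.
Management's best replies: Soft→N1; Firm→N2; Hard→N1.
Only (Hard, N1) has each player best-responding; Nash payoffs (12, 11).
Sequential outcome (Hard, N1) coincides with the Nash profile (Hard, N1).

yes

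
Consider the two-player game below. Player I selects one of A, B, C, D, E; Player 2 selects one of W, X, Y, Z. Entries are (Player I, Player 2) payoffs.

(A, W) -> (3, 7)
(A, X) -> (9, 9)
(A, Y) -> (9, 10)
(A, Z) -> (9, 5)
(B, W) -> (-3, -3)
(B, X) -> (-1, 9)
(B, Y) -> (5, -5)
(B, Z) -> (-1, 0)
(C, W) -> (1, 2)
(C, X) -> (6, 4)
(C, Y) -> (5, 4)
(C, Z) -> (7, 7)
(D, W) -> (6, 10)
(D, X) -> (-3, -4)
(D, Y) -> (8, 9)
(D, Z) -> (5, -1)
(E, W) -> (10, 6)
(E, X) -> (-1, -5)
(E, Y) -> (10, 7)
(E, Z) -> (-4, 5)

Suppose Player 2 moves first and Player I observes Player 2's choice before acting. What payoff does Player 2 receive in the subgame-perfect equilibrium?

9

Player I best-responds to each possible Player 2 move:
- W: Player I compares 3, -3, 1, 6, 10 and picks E; Player 2 would get 6.
- X: Player I compares 9, -1, 6, -3, -1 and picks A; Player 2 would get 9.
- Y: Player I compares 9, 5, 5, 8, 10 and picks E; Player 2 would get 7.
- Z: Player I compares 9, -1, 7, 5, -4 and picks A; Player 2 would get 5.
Among 6, 9, 7, 5, the best is 9 at X. Subgame-perfect outcome: (A, X) with payoffs (9, 9).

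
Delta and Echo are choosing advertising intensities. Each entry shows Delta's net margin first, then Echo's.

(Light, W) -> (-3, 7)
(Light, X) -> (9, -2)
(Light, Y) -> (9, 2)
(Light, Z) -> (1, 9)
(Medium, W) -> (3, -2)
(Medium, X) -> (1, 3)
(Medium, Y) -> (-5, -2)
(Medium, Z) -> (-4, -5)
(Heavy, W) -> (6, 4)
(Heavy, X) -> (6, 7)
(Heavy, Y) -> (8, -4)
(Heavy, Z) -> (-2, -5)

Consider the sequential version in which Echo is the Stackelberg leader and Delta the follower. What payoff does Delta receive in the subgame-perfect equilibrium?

Work backward from Delta's decision.
- W: Delta compares -3, 3, 6 and picks Heavy; Echo would get 4.
- X: Delta compares 9, 1, 6 and picks Light; Echo would get -2.
- Y: Delta compares 9, -5, 8 and picks Light; Echo would get 2.
- Z: Delta compares 1, -4, -2 and picks Light; Echo would get 9.
Among 4, -2, 2, 9, the best is 9 at Z. Subgame-perfect outcome: (Light, Z) with payoffs (1, 9).

1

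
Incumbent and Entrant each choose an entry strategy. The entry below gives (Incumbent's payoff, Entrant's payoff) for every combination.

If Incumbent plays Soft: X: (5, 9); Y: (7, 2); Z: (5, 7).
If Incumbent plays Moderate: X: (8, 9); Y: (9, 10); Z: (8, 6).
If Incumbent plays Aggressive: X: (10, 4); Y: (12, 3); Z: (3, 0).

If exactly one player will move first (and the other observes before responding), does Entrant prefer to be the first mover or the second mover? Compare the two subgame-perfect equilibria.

first

If Incumbent leads: Entrant's best replies are Soft→X, Moderate→Y, Aggressive→X; Incumbent's induced payoffs 5, 9, 10; outcome (Aggressive, X), payoffs (10, 4).
If Entrant leads: Incumbent's best replies are X→Aggressive, Y→Aggressive, Z→Moderate; Entrant's induced payoffs 4, 3, 6; outcome (Moderate, Z), payoffs (8, 6).
Entrant gets 6 moving first and 4 moving second, so Entrant prefers to move first.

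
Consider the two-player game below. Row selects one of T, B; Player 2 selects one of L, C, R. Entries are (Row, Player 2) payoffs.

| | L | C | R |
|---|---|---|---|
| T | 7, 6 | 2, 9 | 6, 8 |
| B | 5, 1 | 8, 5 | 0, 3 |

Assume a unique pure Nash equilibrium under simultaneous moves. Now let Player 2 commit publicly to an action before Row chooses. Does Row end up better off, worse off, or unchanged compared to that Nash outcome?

Backward induction with Player 2 moving first.
- L: BR = T, leader payoff 6.
- C: BR = B, leader payoff 5.
- R: BR = T, leader payoff 8.
Among 6, 5, 8, the best is 8 at R. Subgame-perfect outcome: (T, R) with payoffs (6, 8).
For the simultaneous game, intersect best replies.
Row's best replies: L→T; C→B; R→T.
Player 2's best replies: T→C; B→C.
The unique mutual best reply is (B, C), giving (8, 5).
Row earns 6 sequentially versus 8 at the Nash outcome: worse off.

worse off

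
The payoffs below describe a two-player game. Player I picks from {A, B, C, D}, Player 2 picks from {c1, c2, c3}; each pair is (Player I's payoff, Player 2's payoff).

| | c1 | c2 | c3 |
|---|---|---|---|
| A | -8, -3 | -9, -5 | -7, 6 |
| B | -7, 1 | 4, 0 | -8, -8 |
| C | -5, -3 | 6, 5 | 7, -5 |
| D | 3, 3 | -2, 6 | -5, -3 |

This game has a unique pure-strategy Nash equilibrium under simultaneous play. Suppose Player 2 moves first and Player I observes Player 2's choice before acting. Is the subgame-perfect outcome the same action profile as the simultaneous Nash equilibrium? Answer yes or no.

Backward induction with Player 2 moving first.
- c1: Player I compares -8, -7, -5, 3 and picks D; Player 2 would get 3.
- c2: Player I compares -9, 4, 6, -2 and picks C; Player 2 would get 5.
- c3: Player I compares -7, -8, 7, -5 and picks C; Player 2 would get -5.
Among 3, 5, -5, the best is 5 at c2. Subgame-perfect outcome: (C, c2) with payoffs (6, 5).
Under simultaneous play:
Player I's best replies: c1→D; c2→C; c3→C.
Player 2's best replies: A→c3; B→c1; C→c2; D→c2.
Only (C, c2) has each player best-responding; Nash payoffs (6, 5).
Sequential outcome (C, c2) coincides with the Nash profile (C, c2).

yes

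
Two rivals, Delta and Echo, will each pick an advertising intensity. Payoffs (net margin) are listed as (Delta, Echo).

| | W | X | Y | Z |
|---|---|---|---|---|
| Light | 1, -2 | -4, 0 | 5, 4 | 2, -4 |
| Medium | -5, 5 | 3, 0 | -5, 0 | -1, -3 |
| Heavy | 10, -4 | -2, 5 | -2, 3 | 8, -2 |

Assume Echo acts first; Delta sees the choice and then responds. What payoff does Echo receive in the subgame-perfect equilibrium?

Work backward from Delta's decision.
- W: Delta compares 1, -5, 10 and picks Heavy; Echo would get -4.
- X: Delta compares -4, 3, -2 and picks Medium; Echo would get 0.
- Y: Delta compares 5, -5, -2 and picks Light; Echo would get 4.
- Z: Delta compares 2, -1, 8 and picks Heavy; Echo would get -2.
Among -4, 0, 4, -2, the best is 4 at Y. Subgame-perfect outcome: (Light, Y) with payoffs (5, 4).

4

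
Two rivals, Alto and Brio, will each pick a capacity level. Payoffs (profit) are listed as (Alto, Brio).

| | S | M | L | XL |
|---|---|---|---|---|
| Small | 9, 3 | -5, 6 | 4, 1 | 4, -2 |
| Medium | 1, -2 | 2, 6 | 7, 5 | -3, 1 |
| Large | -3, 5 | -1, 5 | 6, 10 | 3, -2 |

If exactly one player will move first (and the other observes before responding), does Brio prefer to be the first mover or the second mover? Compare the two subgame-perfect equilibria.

If Alto leads: Brio's best replies are Small→M, Medium→M, Large→L; Alto's induced payoffs -5, 2, 6; outcome (Large, L), payoffs (6, 10).
If Brio leads: Alto's best replies are S→Small, M→Medium, L→Medium, XL→Small; Brio's induced payoffs 3, 6, 5, -2; outcome (Medium, M), payoffs (2, 6).
Brio gets 6 moving first and 10 moving second, so Brio prefers to move second.

second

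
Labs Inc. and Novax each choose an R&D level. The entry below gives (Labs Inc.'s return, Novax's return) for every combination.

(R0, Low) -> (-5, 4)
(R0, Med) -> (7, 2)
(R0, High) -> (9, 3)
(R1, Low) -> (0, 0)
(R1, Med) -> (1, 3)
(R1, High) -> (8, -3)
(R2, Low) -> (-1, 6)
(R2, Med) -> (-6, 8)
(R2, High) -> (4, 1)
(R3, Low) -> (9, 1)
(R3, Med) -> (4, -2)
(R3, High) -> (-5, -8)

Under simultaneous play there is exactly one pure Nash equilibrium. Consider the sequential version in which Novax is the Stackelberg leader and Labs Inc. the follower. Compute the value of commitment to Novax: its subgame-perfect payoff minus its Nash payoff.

2

Solve by backward induction (Novax leads).
- Low: Labs Inc. compares -5, 0, -1, 9 and picks R3; Novax would get 1.
- Med: Labs Inc. compares 7, 1, -6, 4 and picks R0; Novax would get 2.
- High: Labs Inc. compares 9, 8, 4, -5 and picks R0; Novax would get 3.
Novax's induced payoffs are 1, 2, 3, so Novax commits to High. Subgame-perfect outcome: (R0, High) with payoffs (9, 3).
Now find the simultaneous Nash equilibrium.
Labs Inc.'s best replies: Low→R3; Med→R0; High→R0.
Novax's best replies: R0→Low; R1→Med; R2→Med; R3→Low.
Only (R3, Low) has each player best-responding; Nash payoffs (9, 1).
Novax's commitment gain: 3 − 1 = 2.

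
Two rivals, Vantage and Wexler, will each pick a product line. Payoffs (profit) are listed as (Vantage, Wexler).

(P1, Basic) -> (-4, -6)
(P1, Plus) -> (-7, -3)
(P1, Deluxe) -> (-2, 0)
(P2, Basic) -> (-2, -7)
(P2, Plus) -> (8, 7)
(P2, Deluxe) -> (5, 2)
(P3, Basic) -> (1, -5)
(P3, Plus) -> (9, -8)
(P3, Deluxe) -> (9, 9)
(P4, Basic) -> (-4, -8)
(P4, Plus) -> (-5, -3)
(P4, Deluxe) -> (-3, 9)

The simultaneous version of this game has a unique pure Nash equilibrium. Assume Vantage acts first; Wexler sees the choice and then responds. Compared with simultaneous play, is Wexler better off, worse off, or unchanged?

Backward induction with Vantage moving first.
- P1: Wexler compares -6, -3, 0 and picks Deluxe; Vantage would get -2.
- P2: Wexler compares -7, 7, 2 and picks Plus; Vantage would get 8.
- P3: Wexler compares -5, -8, 9 and picks Deluxe; Vantage would get 9.
- P4: Wexler compares -8, -3, 9 and picks Deluxe; Vantage would get -3.
Vantage's induced payoffs are -2, 8, 9, -3, so Vantage commits to P3. Subgame-perfect outcome: (P3, Deluxe) with payoffs (9, 9).
For the simultaneous game, intersect best replies.
Vantage's best replies: Basic→P3; Plus→P3; Deluxe→P3.
Wexler's best replies: P1→Deluxe; P2→Plus; P3→Deluxe; P4→Deluxe.
The unique mutual best reply is (P3, Deluxe), giving (9, 9).
Wexler earns 9 sequentially versus 9 at the Nash outcome: unchanged.

unchanged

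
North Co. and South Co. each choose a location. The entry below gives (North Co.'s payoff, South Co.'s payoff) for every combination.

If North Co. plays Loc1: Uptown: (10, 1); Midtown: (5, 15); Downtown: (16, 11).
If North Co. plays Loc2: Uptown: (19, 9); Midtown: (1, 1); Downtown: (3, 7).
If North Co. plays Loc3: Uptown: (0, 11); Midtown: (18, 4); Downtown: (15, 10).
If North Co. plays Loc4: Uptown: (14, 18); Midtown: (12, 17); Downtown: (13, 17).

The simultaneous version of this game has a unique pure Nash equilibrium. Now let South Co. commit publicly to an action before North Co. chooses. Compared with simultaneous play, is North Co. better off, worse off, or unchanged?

Work backward from North Co.'s decision.
- Uptown: BR = Loc2, leader payoff 9.
- Midtown: BR = Loc3, leader payoff 4.
- Downtown: BR = Loc1, leader payoff 11.
South Co.'s induced payoffs are 9, 4, 11, so South Co. commits to Downtown. Subgame-perfect outcome: (Loc1, Downtown) with payoffs (16, 11).
Under simultaneous play:
North Co.'s best replies: Uptown→Loc2; Midtown→Loc3; Downtown→Loc1.
South Co.'s best replies: Loc1→Midtown; Loc2→Uptown; Loc3→Uptown; Loc4→Uptown.
The unique mutual best reply is (Loc2, Uptown), giving (19, 9).
North Co. earns 16 sequentially versus 19 at the Nash outcome: worse off.

worse off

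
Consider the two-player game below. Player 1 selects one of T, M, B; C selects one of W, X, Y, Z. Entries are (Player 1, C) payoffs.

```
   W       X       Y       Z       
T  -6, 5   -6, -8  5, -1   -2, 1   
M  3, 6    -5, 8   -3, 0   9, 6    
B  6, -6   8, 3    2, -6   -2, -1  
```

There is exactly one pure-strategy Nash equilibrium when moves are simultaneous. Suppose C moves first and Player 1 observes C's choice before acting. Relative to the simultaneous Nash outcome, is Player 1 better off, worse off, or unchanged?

Player 1 best-responds to each possible C move:
- W: Player 1 compares -6, 3, 6 and picks B; C would get -6.
- X: Player 1 compares -6, -5, 8 and picks B; C would get 3.
- Y: Player 1 compares 5, -3, 2 and picks T; C would get -1.
- Z: Player 1 compares -2, 9, -2 and picks M; C would get 6.
Maximizing over -6, 3, -1, 6, C chooses Z. Subgame-perfect outcome: (M, Z) with payoffs (9, 6).
Under simultaneous play:
Player 1's best replies: W→B; X→B; Y→T; Z→M.
C's best replies: T→W; M→X; B→X.
The unique mutual best reply is (B, X), giving (8, 3).
Player 1 earns 9 sequentially versus 8 at the Nash outcome: better off.

better off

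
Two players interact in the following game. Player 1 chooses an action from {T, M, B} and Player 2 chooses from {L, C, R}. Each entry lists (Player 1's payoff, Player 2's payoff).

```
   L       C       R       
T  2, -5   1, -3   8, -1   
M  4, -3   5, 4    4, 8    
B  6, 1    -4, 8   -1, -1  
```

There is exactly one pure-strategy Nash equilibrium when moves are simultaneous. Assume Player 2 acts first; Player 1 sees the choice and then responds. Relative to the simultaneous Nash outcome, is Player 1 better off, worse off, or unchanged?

Solve by backward induction (Player 2 leads).
- L → Player 1 plays B (best of 2, 4, 6); Player 2 gets 1.
- C → Player 1 plays M (best of 1, 5, -4); Player 2 gets 4.
- R → Player 1 plays T (best of 8, 4, -1); Player 2 gets -1.
Among 1, 4, -1, the best is 4 at C. Subgame-perfect outcome: (M, C) with payoffs (5, 4).
Now find the simultaneous Nash equilibrium.
Player 1's best replies: L→B; C→M; R→T.
Player 2's best replies: T→R; M→R; B→C.
The unique mutual best reply is (T, R), giving (8, -1).
Player 1 earns 5 sequentially versus 8 at the Nash outcome: worse off.

worse off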